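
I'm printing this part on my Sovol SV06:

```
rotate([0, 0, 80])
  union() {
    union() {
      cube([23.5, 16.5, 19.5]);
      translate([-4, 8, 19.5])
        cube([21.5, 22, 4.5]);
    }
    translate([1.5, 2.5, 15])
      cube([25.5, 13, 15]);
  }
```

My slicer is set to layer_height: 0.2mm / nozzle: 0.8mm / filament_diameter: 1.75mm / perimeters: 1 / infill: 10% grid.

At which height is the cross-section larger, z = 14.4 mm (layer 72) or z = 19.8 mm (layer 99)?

Layer 72 (z = 14.4): the cube (footprint 23.5×16.5) is included at this height (area 387.75 mm²); the cube at (-4, 8) does not reach this height (z outside [19.5, 24]); Taking the union: only the 23.5×16.5 cube is present, so the union is just that shape — area = 387.75 mm²; the cube at (1.5, 2.5) is not intersected at this z (z outside [15, 30]); Merging all regions: only that combined region is present, so the union is just that shape — area = 387.75 mm²; (whole slice rotated 80° about Z — lengths, areas and connectivity unchanged). So its area = 387.75 mm². Layer 99 (z = 19.8): the cube is absent (z outside [0, 19.5]); the 21.5×22 cube at (-4, 8) contributes its full rectangle (area 473.00 mm²); Taking the union: only the 21.5×22 cube at (-4, 8) is present, so the union is just that shape — area = 473.00 mm²; the cube at (1.5, 2.5) is present — its section is the full 25.5×13 rectangle (area 331.50 mm²); Combining (union): the regions partially overlap — summed areas 804.50 mm² minus the doubly-counted overlap 120.00 mm² gives 684.50 mm² — area = 684.50 mm²; (rotated 80° about Z; rotation is an isometry so areas/perimeters/island counts are preserved). So its area = 684.50 mm². Layer 99 is larger (684.50 vs 387.75 mm²).

layer 99 (z = 19.8 mm)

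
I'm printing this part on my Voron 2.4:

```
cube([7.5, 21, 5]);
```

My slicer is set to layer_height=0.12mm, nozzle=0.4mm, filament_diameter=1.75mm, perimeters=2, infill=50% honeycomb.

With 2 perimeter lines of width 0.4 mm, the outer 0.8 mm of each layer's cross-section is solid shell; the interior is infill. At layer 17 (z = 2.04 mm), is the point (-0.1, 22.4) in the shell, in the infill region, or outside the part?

At z = 2.04 mm: the cube (footprint 7.5×21) is included at this height. Overall, the cross-section is a single solid region. The nearest boundary edge runs (7.50, 21.00)→(0.00, 21.00); distance from the point to it = 1.40 mm. The point is not inside any of the regions above, so it lies outside the cross-section (1.40 mm from the nearest boundary).

outside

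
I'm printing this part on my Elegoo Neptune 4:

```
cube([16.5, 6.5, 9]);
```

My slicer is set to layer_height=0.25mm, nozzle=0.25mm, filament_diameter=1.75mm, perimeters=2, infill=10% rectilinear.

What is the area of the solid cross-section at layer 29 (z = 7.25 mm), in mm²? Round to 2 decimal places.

At z = 7.25 mm: the cube is present — its section is the full 16.5×6.5 rectangle (area 107.25 mm²). Overall, the cross-section is a single solid region. Net area = 107.25 mm².

107.25 mm²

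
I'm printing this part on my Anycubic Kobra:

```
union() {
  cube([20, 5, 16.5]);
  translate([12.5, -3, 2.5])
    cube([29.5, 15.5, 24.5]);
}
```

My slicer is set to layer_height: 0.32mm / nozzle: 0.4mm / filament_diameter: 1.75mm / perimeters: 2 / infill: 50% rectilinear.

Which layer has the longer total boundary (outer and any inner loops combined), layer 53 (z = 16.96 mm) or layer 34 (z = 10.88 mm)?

Layer 53 (z = 16.96): the cube is not intersected at this z (z outside [0, 16.5]); the cube at (12.5, -3) is present — its section is the full 29.5×15.5 rectangle (perimeter 90.00 mm); Merging all regions: only the 29.5×15.5 cube at (12.5, -3) is present, so the union is just that shape — boundary = 90.00 mm. So its perimeter = 90.00 mm. Layer 34 (z = 10.88): the 20×5 cube contributes its full rectangle (perimeter 50.00 mm); the 29.5×15.5 cube at (12.5, -3) contributes its full rectangle (perimeter 90.00 mm); Taking the union: the regions partially overlap (shared area 37.50 mm²), so the edge portions inside another operand are dropped and the merged outline is re-measured after clipping — boundary = 115.00 mm. So its perimeter = 115.00 mm. Layer 34 is larger (115.00 vs 90.00 mm).

layer 34 (z = 10.88 mm)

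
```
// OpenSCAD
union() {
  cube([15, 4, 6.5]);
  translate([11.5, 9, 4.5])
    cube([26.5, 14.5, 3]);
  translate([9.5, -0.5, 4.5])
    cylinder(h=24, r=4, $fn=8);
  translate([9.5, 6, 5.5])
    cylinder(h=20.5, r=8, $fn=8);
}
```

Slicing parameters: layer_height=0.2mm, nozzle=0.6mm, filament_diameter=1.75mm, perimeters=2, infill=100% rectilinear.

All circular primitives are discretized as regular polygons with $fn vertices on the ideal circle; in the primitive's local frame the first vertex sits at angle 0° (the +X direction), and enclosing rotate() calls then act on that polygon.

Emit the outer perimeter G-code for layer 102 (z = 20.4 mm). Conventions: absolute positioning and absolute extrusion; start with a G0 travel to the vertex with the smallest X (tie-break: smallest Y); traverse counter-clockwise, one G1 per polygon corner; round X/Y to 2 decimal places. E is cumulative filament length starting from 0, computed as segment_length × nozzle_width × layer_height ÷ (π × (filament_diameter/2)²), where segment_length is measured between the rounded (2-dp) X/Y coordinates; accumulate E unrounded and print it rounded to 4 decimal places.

At z = 20.4 mm: the cube is not intersected at this z (z outside [0, 6.5]); the cube at (11.5, 9) is not intersected at this z (z outside [4.5, 7.5]); the r=4 cylinder at (9.5, -0.5) gives a regular 8-gon of circumradius 4 (constant along its height); the r=8 cylinder at (9.5, 6) contributes a regular 8-gon of circumradius 8; Combining (union): the regions partially overlap (shared area 28.01 mm²), so overlapping operands fuse into one piece — 1 connected region. The outline is a single polygon with 14 vertices. Extrusion per mm of travel: 0.6 × 0.2 / (π × 0.875²) = 0.049890. Accumulating E over each segment gives final E = 2.6444.

G0 X1.50 Y6.00 Z20.40
G1 X3.84 Y0.34 E0.3056
G1 X5.56 Y-0.37 E0.3984
G1 X5.50 Y-0.50 E0.4055
G1 X6.67 Y-3.33 E0.5583
G1 X9.50 Y-4.50 E0.7111
G1 X12.33 Y-3.33 E0.8639
G1 X13.50 Y-0.50 E1.0167
G1 X13.44 Y-0.37 E1.0238
G1 X15.16 Y0.34 E1.1166
G1 X17.50 Y6.00 E1.4222
G1 X15.16 Y11.66 E1.7278
G1 X9.50 Y14.00 E2.0333
G1 X3.84 Y11.66 E2.3389
G1 X1.50 Y6.00 E2.6444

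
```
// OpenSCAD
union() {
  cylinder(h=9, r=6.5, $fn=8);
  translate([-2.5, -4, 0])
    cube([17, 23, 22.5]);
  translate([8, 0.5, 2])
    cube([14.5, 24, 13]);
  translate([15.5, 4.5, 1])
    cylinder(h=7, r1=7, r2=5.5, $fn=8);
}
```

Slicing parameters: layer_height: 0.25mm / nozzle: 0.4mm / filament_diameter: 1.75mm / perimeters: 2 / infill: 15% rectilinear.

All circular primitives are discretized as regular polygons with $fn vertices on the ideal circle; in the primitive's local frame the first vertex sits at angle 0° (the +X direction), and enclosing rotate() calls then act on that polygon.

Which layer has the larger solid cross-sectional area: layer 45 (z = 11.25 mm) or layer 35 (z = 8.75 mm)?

layer 35 (z = 8.75 mm)

Layer 45 (z = 11.25): the cylinder does not reach this height (z outside [0, 9]); the 17×23 cube at (-2.5, -4) contributes its full rectangle (area 391.00 mm²); the cube at (8, 0.5) is present — its section is the full 14.5×24 rectangle (area 348.00 mm²); the cone at (15.5, 4.5) is absent (z outside [1, 8]); Merging all regions: the regions partially overlap — summed areas 739.00 mm² minus the doubly-counted overlap 120.25 mm² gives 618.75 mm² — area = 618.75 mm². So its area = 618.75 mm². Layer 35 (z = 8.75): the cylinder: section is a regular 8-gon, circumradius r=6.5 (area = (8/2)·6.500²·sin(360°/8) = 119.50 mm²); the cube at (-2.5, -4) (footprint 17×23) is included at this height (area 391.00 mm²); the 14.5×24 cube at (8, 0.5) contributes its full rectangle (area 348.00 mm²); the cone at (15.5, 4.5) is not intersected at this z (z outside [1, 8]); Merging all regions: the regions partially overlap — summed areas 858.50 mm² minus the doubly-counted overlap 197.77 mm² gives 660.73 mm² — area = 660.73 mm². So its area = 660.73 mm². Layer 35 is larger (660.73 vs 618.75 mm²).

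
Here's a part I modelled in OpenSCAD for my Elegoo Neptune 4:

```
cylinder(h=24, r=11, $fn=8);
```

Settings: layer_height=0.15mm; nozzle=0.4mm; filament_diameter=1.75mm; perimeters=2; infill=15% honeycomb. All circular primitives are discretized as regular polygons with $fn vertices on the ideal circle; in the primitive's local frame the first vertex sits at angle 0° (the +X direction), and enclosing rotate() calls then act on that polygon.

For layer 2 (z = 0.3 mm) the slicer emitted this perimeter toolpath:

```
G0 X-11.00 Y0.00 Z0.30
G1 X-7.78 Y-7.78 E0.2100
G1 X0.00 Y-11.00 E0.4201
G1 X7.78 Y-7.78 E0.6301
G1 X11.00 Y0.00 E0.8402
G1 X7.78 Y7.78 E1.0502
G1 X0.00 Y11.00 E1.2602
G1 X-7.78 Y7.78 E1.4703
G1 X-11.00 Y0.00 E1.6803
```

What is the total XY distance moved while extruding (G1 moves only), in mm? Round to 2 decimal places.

67.36 mm

Sum the Euclidean lengths of each G1 segment: total = 67.36 mm.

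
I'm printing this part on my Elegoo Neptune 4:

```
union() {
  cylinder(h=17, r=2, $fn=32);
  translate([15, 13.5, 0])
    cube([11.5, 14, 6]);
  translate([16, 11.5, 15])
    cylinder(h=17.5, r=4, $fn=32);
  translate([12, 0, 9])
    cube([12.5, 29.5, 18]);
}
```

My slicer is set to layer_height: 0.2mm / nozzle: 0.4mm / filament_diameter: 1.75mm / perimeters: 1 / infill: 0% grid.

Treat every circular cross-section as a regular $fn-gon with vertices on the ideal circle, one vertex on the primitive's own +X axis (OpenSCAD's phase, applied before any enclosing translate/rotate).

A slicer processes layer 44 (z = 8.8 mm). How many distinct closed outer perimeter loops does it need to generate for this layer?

1

At z = 8.8 mm: the r=2 cylinder contributes a regular 32-gon of circumradius 2; the cube at (15, 13.5) is not intersected at this z (z outside [0, 6]); the cylinder at (16, 11.5) is absent (z outside [15, 32.5]); the cube at (12, 0) is absent (z outside [9, 27]); Taking the union: only the r=2 cylinder is present, so the union is just that shape — 1 connected region. The result has 1 disconnected region.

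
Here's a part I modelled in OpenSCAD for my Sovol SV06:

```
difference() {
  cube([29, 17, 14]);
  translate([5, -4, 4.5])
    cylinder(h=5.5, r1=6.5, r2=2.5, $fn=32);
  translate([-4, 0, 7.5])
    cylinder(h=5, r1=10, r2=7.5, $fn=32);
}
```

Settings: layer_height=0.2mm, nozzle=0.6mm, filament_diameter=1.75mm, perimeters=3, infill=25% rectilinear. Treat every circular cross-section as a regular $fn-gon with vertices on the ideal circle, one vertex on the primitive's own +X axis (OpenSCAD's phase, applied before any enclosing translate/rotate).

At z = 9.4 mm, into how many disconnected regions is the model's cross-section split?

1

At z = 9.4 mm: the cube is present — its section is the full 29×17 rectangle; the cone at (5, -4): at t=0.891 of its height the radius interpolates to r₁+(r₂−r₁)t = 2.936, giving a regular 32-gon of that circumradius; the cone at (-4, 0) contributes a regular 32-gon of circumradius 9.050 (interpolated between r1=10 and r2=7.5 at t=0.380); Taking the first minus the rest: starting from the 29×17 cube, the cone at (5, -4) misses the remaining region (no effect); the cone at (-4, 0) partially overlaps it — only the 29.05 mm² overlap (of its 255.65 mm²) is removed, clipping the outline — 1 connected region. The result has 1 disconnected region.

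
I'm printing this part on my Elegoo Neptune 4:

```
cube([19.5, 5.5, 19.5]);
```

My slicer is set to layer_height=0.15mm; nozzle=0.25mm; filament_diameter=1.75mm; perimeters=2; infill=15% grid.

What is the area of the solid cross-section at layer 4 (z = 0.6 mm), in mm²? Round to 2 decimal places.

107.25 mm²

At z = 0.6 mm: the cube is present — its section is the full 19.5×5.5 rectangle (area 107.25 mm²). Overall, the cross-section is a single solid region. Net area = 107.25 mm².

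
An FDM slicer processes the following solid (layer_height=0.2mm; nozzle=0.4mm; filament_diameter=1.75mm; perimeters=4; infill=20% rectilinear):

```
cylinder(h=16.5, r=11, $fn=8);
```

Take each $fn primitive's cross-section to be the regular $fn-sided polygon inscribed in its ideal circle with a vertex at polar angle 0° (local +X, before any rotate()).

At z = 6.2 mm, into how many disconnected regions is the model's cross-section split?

1

At z = 6.2 mm: the r=11 cylinder gives a regular 8-gon of circumradius 11 (constant along its height). The result has 1 disconnected region.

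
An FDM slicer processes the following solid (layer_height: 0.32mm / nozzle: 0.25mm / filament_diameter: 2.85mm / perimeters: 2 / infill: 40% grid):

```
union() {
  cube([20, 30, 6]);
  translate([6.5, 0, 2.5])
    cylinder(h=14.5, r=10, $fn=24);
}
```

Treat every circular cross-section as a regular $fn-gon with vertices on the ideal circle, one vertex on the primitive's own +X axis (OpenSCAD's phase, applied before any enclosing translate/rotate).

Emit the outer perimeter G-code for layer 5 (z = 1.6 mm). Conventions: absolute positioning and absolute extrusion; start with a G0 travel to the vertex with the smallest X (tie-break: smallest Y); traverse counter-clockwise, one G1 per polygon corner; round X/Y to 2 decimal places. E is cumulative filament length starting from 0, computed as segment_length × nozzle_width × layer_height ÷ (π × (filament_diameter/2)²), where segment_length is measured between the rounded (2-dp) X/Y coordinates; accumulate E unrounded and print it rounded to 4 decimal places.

At z = 1.6 mm: the 20×30 cube contributes its full rectangle; the cylinder at (6.5, 0) is absent (z outside [2.5, 17]); Combining (union): only the 20×30 cube is present, so the union is just that shape — 1 connected region. The outline is a single polygon with 4 vertices. Extrusion per mm of travel: 0.25 × 0.32 / (π × 1.425²) = 0.012540. Accumulating E over each segment gives final E = 1.2540.

G0 X0.00 Y0.00 Z1.60
G1 X20.00 Y0.00 E0.2508
G1 X20.00 Y30.00 E0.6270
G1 X0.00 Y30.00 E0.8778
G1 X0.00 Y0.00 E1.2540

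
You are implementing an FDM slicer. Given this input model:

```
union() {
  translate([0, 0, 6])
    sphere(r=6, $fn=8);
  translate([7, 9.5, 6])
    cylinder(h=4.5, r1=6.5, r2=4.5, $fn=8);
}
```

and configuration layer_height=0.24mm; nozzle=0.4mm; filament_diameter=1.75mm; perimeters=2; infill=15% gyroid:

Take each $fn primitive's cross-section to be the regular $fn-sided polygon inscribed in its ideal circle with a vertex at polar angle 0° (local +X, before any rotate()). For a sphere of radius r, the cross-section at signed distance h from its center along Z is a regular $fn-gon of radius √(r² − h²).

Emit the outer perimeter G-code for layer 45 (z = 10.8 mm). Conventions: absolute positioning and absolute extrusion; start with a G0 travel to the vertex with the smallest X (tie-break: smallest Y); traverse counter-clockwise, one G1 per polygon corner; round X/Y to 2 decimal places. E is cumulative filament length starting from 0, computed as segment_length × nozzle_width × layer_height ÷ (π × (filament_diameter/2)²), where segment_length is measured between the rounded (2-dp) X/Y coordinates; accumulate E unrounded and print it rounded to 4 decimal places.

G0 X-3.60 Y0.00 Z10.80
G1 X-2.55 Y-2.55 E0.1101
G1 X0.00 Y-3.60 E0.2201
G1 X2.55 Y-2.55 E0.3302
G1 X3.60 Y0.00 E0.4403
G1 X2.55 Y2.55 E0.5503
G1 X0.00 Y3.60 E0.6604
G1 X-2.55 Y2.55 E0.7705
G1 X-3.60 Y0.00 E0.8805

At z = 10.8 mm: the sphere: section is a regular 8-gon, circumradius = √(r²−h²) = √(6²−4.8²) = 3.600; the cone at (7, 9.5) is not intersected at this z (z outside [6, 10.5]); Taking the union: only the r=6 sphere is present, so the union is just that shape — 1 connected region. The outline is a single polygon with 8 vertices. Extrusion per mm of travel: 0.4 × 0.24 / (π × 0.875²) = 0.039912. Accumulating E over each segment gives final E = 0.8805.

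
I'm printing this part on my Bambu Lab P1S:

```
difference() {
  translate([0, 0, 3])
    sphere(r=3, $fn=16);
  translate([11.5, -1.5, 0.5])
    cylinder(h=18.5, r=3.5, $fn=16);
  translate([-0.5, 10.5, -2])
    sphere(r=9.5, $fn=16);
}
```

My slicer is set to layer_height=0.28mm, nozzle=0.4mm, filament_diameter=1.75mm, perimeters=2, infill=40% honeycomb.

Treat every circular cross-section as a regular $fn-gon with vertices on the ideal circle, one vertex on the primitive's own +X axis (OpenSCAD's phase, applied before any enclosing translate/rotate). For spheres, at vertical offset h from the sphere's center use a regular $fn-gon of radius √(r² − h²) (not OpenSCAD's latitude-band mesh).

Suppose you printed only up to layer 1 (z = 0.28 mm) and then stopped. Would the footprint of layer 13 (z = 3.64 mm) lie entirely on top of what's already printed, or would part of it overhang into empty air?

Compare the two slices. At z = 0.28: the sphere: section is a regular 16-gon, circumradius = √(r²−h²) = √(3²−2.72²) = 1.266 (area = (16/2)·1.266²·sin(360°/16) = 4.90 mm²); the cylinder at (11.5, -1.5) does not reach this height (z outside [0.5, 19]); the r=9.5 sphere at (-0.5, 10.5) contributes a regular 16-gon of circumradius √(9.5²−2.28²) = 9.222 (area = (16/2)·9.222²·sin(360°/16) = 260.38 mm²); Taking the first minus the rest: starting from the r=3 sphere (4.90 mm²), the r=9.5 sphere at (-0.5, 10.5) misses the remaining region (no effect) — area = 4.90 mm². At z = 3.64: the sphere: section is a regular 16-gon, circumradius = √(r²−h²) = √(3²−0.64²) = 2.931 (area = (16/2)·2.931²·sin(360°/16) = 26.30 mm²); the cylinder at (11.5, -1.5): section is a regular 16-gon, circumradius r=3.5 (area = (16/2)·3.500²·sin(360°/16) = 37.50 mm²); the sphere at (-0.5, 10.5): section is a regular 16-gon, circumradius = √(r²−h²) = √(9.5²−5.64²) = 7.645 (area = (16/2)·7.645²·sin(360°/16) = 178.91 mm²); Subtracting the remaining from the first: starting from the r=3 sphere (26.30 mm²), the r=3.5 cylinder at (11.5, -1.5) misses the remaining region (no effect); the r=9.5 sphere at (-0.5, 10.5) misses the remaining region (no effect) — area = 26.30 mm². Checking containment: at z = 3.64 the cross-section extends beyond the z = 0.28 cross-section by about 21.40 mm².

part overhangs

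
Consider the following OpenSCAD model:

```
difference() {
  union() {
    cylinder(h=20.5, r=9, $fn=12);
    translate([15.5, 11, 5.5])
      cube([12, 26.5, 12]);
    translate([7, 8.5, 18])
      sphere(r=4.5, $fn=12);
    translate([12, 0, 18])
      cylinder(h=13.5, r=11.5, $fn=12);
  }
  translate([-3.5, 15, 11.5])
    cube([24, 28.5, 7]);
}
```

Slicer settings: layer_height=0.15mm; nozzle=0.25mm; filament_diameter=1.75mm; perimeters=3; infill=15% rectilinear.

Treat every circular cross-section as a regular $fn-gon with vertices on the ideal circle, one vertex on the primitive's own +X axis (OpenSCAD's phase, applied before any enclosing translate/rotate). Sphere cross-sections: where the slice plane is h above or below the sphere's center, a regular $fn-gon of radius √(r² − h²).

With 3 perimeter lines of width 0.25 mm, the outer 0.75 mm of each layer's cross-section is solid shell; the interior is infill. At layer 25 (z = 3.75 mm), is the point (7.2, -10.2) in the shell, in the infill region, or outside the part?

outside

At z = 3.75 mm: the r=9 cylinder contributes a regular 12-gon of circumradius 9; the cube at (15.5, 11) is absent (z outside [5.5, 17.5]); the sphere at (7, 8.5) is not intersected at this z (|z−center|=14.250 > r=4.5); the cylinder at (12, 0) is not intersected at this z (z outside [18, 31.5]); Merging all regions: only the r=9 cylinder is present, so the union is just that shape — 1 connected region; the cube at (-3.5, 15) does not reach this height (z outside [11.5, 18.5]); After the difference (first − rest): none of the subtracted shapes is present at this height, so that combined region is unchanged — 1 connected region. Overall, the cross-section is a single solid region. The nearest boundary edge runs (4.50, -7.79)→(7.79, -4.50); distance from the point to it = 3.61 mm. The point is not inside any of the regions above, so it lies outside the cross-section (3.61 mm from the nearest boundary).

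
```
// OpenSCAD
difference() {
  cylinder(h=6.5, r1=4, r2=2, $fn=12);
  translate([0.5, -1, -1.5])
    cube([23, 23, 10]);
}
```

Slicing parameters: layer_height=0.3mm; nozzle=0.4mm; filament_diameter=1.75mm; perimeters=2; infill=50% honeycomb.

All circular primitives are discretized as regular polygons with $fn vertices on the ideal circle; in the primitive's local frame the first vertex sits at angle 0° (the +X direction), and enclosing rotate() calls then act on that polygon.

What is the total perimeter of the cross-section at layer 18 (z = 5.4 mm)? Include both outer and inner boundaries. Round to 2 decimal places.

15.15 mm

At z = 5.4 mm: the cone (r1=4→r2=2) has section circumradius 2.338 here — a regular 12-gon (perimeter = 2·12·2.338·sin(180°/12) = 14.53 mm); the 23×23 cube at (0.5, -1) contributes its full rectangle (perimeter 92.00 mm); After the difference (first − rest): starting from the cone, the 23×23 cube at (0.5, -1) partially overlaps it — only the 4.67 mm² overlap (of its 529.00 mm²) is removed, clipping the outline — boundary = 15.15 mm. Overall, the cross-section is a single solid region. Total boundary length (outer) = 15.15 mm.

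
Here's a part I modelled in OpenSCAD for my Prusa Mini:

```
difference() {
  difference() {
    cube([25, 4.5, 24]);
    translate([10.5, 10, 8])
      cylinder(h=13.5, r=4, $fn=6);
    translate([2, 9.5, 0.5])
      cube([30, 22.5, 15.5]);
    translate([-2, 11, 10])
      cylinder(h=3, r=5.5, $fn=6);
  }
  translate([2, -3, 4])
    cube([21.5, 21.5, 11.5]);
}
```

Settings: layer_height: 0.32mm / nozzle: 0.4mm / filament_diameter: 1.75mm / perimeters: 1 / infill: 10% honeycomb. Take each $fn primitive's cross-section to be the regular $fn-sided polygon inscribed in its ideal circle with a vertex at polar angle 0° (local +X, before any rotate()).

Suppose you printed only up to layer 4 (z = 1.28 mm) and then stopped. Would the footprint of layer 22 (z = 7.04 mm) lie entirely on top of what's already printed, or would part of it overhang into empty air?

entirely on top

Compare the two slices. At z = 1.28: the cube is present — its section is the full 25×4.5 rectangle (area 112.50 mm²); the cylinder at (10.5, 10) is not intersected at this z (z outside [8, 21.5]); the 30×22.5 cube at (2, 9.5) contributes its full rectangle (area 675.00 mm²); the cylinder at (-2, 11) is not intersected at this z (z outside [10, 13]); After the difference (first − rest): starting from the 25×4.5 cube (112.50 mm²), the 30×22.5 cube at (2, 9.5) misses the remaining region (no effect) — area = 112.50 mm²; the cube at (2, -3) is not intersected at this z (z outside [4, 15.5]); Taking the first minus the rest: none of the subtracted shapes is present at this height, so that combined region is unchanged — area = 112.50 mm². At z = 7.04: the cube (footprint 25×4.5) is included at this height (area 112.50 mm²); the cylinder at (10.5, 10) is not intersected at this z (z outside [8, 21.5]); the cube at (2, 9.5) is present — its section is the full 30×22.5 rectangle (area 675.00 mm²); the cylinder at (-2, 11) is absent (z outside [10, 13]); After the difference (first − rest): starting from the 25×4.5 cube (112.50 mm²), the 30×22.5 cube at (2, 9.5) misses the remaining region (no effect) — area = 112.50 mm²; the 21.5×21.5 cube at (2, -3) contributes its full rectangle (area 462.25 mm²); Subtracting the remaining from the first: starting from that combined region (112.50 mm²), the 21.5×21.5 cube at (2, -3) partially overlaps it — only the 96.75 mm² overlap (of its 462.25 mm²) is removed, clipping the outline — area = 15.75 mm². Checking containment: the cross-section at z = 7.04 is a subset of the cross-section at z = 1.28.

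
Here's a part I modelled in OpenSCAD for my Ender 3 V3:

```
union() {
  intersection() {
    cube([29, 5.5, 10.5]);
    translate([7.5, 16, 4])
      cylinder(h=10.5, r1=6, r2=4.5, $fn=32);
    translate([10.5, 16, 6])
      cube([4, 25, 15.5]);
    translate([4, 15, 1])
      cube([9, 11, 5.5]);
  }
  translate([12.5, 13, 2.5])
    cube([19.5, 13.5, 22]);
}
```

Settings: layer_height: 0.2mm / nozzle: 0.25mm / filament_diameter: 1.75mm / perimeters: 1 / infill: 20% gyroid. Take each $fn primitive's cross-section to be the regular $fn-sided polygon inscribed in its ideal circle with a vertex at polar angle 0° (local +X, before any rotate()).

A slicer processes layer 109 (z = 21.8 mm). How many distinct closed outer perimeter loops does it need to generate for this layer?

At z = 21.8 mm: the cube is absent (z outside [0, 10.5]); the cone at (7.5, 16) is not intersected at this z (z outside [4, 14.5]); the cube at (10.5, 16) is absent (z outside [6, 21.5]); the cube at (4, 15) does not reach this height (z outside [1, 6.5]); Taking the intersection: at least one operand is absent at this height, so nothing remains; the 19.5×13.5 cube at (12.5, 13) contributes its full rectangle; Merging all regions: only the 19.5×13.5 cube at (12.5, 13) is present, so the union is just that shape — 1 connected region. The result has 1 disconnected region.

1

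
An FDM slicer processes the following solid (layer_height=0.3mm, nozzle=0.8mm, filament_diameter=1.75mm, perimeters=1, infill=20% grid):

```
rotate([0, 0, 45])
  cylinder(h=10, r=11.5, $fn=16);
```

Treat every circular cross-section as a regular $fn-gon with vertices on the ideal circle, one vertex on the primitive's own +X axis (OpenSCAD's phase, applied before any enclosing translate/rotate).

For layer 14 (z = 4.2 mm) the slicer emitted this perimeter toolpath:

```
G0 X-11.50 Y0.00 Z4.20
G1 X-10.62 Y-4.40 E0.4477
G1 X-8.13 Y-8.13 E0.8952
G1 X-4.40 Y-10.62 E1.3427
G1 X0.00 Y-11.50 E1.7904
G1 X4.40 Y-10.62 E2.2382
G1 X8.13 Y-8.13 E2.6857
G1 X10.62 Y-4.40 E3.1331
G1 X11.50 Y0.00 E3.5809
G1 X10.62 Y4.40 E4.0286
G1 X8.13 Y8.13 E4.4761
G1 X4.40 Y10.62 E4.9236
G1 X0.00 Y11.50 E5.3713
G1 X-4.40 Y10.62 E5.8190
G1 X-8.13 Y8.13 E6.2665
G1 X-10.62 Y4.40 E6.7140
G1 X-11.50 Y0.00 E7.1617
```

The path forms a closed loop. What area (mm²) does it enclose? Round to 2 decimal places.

Apply the shoelace formula to the sequence of (X, Y) vertices; enclosed area = 404.67 mm².

404.67 mm²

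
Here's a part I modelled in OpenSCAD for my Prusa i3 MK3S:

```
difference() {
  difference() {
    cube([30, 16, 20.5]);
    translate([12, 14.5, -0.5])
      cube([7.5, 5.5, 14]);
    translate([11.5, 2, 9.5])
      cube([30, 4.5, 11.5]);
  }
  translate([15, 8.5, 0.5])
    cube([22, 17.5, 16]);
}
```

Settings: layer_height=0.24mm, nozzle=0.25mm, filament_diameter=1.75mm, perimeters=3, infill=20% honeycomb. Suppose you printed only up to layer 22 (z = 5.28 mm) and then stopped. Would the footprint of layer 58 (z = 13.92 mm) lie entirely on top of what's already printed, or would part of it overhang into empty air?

Compare the two slices. At z = 5.28: the 30×16 cube contributes its full rectangle (area 480.00 mm²); the cube at (12, 14.5) (footprint 7.5×5.5) is included at this height (area 41.25 mm²); the cube at (11.5, 2) does not reach this height (z outside [9.5, 21]); After the difference (first − rest): starting from the 30×16 cube (480.00 mm²), the 7.5×5.5 cube at (12, 14.5) partially overlaps it — only the 11.25 mm² overlap (of its 41.25 mm²) is removed, clipping the outline — area = 468.75 mm²; the 22×17.5 cube at (15, 8.5) contributes its full rectangle (area 385.00 mm²); Taking the first minus the rest: starting from that combined region (468.75 mm²), the 22×17.5 cube at (15, 8.5) partially overlaps it — only the 105.75 mm² overlap (of its 385.00 mm²) is removed, clipping the outline — area = 363.00 mm². At z = 13.92: the cube is present — its section is the full 30×16 rectangle (area 480.00 mm²); the cube at (12, 14.5) is not intersected at this z (z outside [-0.5, 13.5]); the 30×4.5 cube at (11.5, 2) contributes its full rectangle (area 135.00 mm²); Subtracting the remaining from the first: starting from the 30×16 cube (480.00 mm²), the 30×4.5 cube at (11.5, 2) partially overlaps it — only the 83.25 mm² overlap (of its 135.00 mm²) is removed, clipping the outline — area = 396.75 mm²; the cube at (15, 8.5) (footprint 22×17.5) is included at this height (area 385.00 mm²); Subtracting the remaining from the first: starting from the result so far (396.75 mm²), the 22×17.5 cube at (15, 8.5) partially overlaps it — only the 112.50 mm² overlap (of its 385.00 mm²) is removed, clipping the outline — area = 284.25 mm². Checking containment: at z = 13.92 the cross-section extends beyond the z = 5.28 cross-section by about 4.50 mm².

part overhangs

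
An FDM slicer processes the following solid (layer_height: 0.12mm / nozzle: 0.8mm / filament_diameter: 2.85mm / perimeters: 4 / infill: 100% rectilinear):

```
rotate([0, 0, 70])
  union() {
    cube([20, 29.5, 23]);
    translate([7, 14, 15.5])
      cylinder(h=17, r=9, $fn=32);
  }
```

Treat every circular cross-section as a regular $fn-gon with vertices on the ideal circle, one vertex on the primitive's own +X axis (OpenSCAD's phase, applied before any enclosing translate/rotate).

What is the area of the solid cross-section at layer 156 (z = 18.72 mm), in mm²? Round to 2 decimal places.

At z = 18.72 mm: the cube is present — its section is the full 20×29.5 rectangle (area 590.00 mm²); the r=9 cylinder at (7, 14) gives a regular 32-gon of circumradius 9 (constant along its height) (area = (32/2)·9.000²·sin(360°/32) = 252.84 mm²); Taking the union: the regions partially overlap — summed areas 842.84 mm² minus the doubly-counted overlap 237.73 mm² gives 605.11 mm² — area = 605.11 mm²; (whole slice rotated 70° about Z — lengths, areas and connectivity unchanged). Overall, the cross-section is a single solid region. Net area = 605.11 mm².

605.11 mm²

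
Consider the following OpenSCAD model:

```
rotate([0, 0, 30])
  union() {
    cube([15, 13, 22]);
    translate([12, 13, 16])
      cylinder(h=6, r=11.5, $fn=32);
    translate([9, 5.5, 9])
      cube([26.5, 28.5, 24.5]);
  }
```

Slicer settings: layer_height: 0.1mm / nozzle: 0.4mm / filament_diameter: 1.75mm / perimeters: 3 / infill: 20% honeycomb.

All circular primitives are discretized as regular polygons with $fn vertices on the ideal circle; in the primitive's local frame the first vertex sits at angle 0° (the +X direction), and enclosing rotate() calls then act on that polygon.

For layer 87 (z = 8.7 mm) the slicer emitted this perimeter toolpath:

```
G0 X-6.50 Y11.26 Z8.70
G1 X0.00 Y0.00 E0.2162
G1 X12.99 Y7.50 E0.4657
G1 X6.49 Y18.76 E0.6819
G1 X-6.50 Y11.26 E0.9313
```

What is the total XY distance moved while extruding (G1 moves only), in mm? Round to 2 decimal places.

56.00 mm

Sum the Euclidean lengths of each G1 segment: total = 56.00 mm.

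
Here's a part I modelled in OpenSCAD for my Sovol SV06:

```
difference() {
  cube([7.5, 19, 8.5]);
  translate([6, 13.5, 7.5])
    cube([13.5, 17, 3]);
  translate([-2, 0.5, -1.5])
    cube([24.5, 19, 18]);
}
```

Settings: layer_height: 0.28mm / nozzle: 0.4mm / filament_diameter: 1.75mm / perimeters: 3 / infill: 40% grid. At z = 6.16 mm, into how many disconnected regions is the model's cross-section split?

At z = 6.16 mm: the cube (footprint 7.5×19) is included at this height; the cube at (6, 13.5) is absent (z outside [7.5, 10.5]); the cube at (-2, 0.5) (footprint 24.5×19) is included at this height; Subtracting the remaining from the first: starting from the 7.5×19 cube, the 24.5×19 cube at (-2, 0.5) partially overlaps it — only the 138.75 mm² overlap (of its 465.50 mm²) is removed, clipping the outline — 1 connected region. The result has 1 disconnected region.

1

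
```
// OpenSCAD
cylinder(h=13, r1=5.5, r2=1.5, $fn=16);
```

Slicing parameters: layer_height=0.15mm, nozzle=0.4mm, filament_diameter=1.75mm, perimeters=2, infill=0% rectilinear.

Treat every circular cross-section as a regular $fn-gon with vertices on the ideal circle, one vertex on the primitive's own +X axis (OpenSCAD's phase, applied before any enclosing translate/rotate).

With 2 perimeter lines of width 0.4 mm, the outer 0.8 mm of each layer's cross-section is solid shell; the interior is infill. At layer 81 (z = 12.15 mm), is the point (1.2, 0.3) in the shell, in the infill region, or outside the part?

At z = 12.15 mm: the cone (r1=5.5→r2=1.5) has section circumradius 1.762 here — a regular 16-gon. Overall, the cross-section is a single solid region. The nearest boundary edge runs (1.76, 0.00)→(1.63, 0.67); distance from the point to it = 0.49 mm. The point is inside the cross-section, 0.49 mm from the nearest boundary — within the 0.8 mm shell band (2 × 0.4).

shell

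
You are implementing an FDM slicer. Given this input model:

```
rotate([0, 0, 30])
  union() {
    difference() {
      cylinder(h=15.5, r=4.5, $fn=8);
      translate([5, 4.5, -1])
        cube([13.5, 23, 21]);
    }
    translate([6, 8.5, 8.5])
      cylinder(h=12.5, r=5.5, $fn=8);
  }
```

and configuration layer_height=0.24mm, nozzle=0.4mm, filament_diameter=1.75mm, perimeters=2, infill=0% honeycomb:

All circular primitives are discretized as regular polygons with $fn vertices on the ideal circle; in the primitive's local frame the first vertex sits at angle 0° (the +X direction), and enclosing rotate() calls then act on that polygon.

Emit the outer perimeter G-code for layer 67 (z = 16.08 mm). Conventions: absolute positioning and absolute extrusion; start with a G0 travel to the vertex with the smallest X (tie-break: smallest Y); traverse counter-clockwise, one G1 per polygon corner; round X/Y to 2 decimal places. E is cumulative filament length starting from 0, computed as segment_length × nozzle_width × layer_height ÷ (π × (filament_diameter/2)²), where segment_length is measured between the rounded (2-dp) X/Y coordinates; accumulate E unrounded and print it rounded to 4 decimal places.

At z = 16.08 mm: the cylinder does not reach this height (z outside [0, 15.5]); the cube at (5, 4.5) (footprint 13.5×23) is included at this height; After the difference (first − rest): the first operand is absent here, so nothing remains; the cylinder at (6, 8.5): section is a regular 8-gon, circumradius r=5.5; Taking the union: only the r=5.5 cylinder at (6, 8.5) is present, so the union is just that shape — 1 connected region; (whole slice rotated 30° about Z — lengths, areas and connectivity unchanged). The outline is a single polygon with 8 vertices. Extrusion per mm of travel: 0.4 × 0.24 / (π × 0.875²) = 0.039912. Accumulating E over each segment gives final E = 1.3440.

G0 X-4.37 Y11.78 Z16.08
G1 X-3.82 Y7.61 E0.1679
G1 X-0.48 Y5.05 E0.3358
G1 X3.70 Y5.60 E0.5041
G1 X6.26 Y8.94 E0.6721
G1 X5.71 Y13.11 E0.8399
G1 X2.37 Y15.67 E1.0079
G1 X-1.80 Y15.12 E1.1758
G1 X-4.37 Y11.78 E1.3440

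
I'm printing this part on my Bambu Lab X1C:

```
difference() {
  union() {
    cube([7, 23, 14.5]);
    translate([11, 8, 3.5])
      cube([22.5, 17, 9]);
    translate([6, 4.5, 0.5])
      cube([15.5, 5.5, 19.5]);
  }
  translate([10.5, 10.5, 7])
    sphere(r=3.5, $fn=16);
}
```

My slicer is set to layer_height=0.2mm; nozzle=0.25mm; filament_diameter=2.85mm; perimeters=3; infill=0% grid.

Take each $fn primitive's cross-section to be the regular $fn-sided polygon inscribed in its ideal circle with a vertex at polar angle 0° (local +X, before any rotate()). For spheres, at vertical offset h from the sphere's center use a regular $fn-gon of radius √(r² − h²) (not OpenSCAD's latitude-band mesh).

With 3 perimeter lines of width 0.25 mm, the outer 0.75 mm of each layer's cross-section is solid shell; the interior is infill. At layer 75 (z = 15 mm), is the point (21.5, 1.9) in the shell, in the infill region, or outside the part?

outside

At z = 15 mm: the cube does not reach this height (z outside [0, 14.5]); the cube at (11, 8) does not reach this height (z outside [3.5, 12.5]); the 15.5×5.5 cube at (6, 4.5) contributes its full rectangle; Taking the union: only the 15.5×5.5 cube at (6, 4.5) is present, so the union is just that shape — 1 connected region; the sphere at (10.5, 10.5) does not reach this height (|z−center|=8.000 > r=3.5); After the difference (first − rest): none of the subtracted shapes is present at this height, so the result so far is unchanged — 1 connected region. Overall, the cross-section is a single solid region. The nearest boundary edge runs (6.00, 4.50)→(21.50, 4.50); distance from the point to it = 2.60 mm. The point is not inside any of the regions above, so it lies outside the cross-section (2.60 mm from the nearest boundary).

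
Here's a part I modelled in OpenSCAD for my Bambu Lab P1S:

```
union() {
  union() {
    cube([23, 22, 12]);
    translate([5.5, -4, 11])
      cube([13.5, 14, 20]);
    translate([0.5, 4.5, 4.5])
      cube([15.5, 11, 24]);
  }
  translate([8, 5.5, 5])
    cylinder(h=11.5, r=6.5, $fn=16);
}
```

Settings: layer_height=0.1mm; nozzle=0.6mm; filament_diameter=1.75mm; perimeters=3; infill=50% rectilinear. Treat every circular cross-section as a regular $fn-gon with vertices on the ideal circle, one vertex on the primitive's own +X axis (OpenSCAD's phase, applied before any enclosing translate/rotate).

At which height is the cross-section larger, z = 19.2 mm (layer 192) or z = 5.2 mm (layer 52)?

Layer 192 (z = 19.2): the cube does not reach this height (z outside [0, 12]); the 13.5×14 cube at (5.5, -4) contributes its full rectangle (area 189.00 mm²); the cube at (0.5, 4.5) (footprint 15.5×11) is included at this height (area 170.50 mm²); Merging all regions: the regions partially overlap — summed areas 359.50 mm² minus the doubly-counted overlap 57.75 mm² gives 301.75 mm² — area = 301.75 mm²; the cylinder at (8, 5.5) does not reach this height (z outside [5, 16.5]); Merging all regions: only the result so far is present, so the union is just that shape — area = 301.75 mm². So its area = 301.75 mm². Layer 52 (z = 5.2): the cube (footprint 23×22) is included at this height (area 506.00 mm²); the cube at (5.5, -4) does not reach this height (z outside [11, 31]); the cube at (0.5, 4.5) is present — its section is the full 15.5×11 rectangle (area 170.50 mm²); Taking the union: the 15.5×11 cube at (0.5, 4.5) lies entirely inside the 23×22 cube, so the union is just the 23×22 cube — area = 506.00 mm²; the cylinder at (8, 5.5): section is a regular 16-gon, circumradius r=6.5 (area = (16/2)·6.500²·sin(360°/16) = 129.35 mm²); Combining (union): the regions partially overlap — summed areas 635.35 mm² minus the doubly-counted overlap 125.22 mm² gives 510.13 mm² — area = 510.13 mm². So its area = 510.13 mm². Layer 52 is larger (510.13 vs 301.75 mm²).

layer 52 (z = 5.2 mm)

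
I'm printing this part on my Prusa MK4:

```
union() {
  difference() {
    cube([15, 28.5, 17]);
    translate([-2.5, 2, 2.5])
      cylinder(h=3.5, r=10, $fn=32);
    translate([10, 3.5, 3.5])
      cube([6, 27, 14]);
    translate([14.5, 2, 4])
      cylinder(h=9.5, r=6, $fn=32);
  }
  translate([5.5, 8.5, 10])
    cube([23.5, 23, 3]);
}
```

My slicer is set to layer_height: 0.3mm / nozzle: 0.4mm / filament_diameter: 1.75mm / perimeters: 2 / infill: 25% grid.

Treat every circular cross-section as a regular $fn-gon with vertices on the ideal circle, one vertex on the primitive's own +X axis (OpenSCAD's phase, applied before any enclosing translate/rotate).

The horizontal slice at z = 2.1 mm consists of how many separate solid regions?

1

At z = 2.1 mm: the cube (footprint 15×28.5) is included at this height; the cylinder at (-2.5, 2) is not intersected at this z (z outside [2.5, 6]); the cube at (10, 3.5) is absent (z outside [3.5, 17.5]); the cylinder at (14.5, 2) does not reach this height (z outside [4, 13.5]); After the difference (first − rest): none of the subtracted shapes is present at this height, so the 15×28.5 cube is unchanged — 1 connected region; the cube at (5.5, 8.5) is not intersected at this z (z outside [10, 13]); Merging all regions: only the result so far is present, so the union is just that shape — 1 connected region. The result has 1 disconnected region.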